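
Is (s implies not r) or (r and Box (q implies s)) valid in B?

Not valid

Tableau for the negation not ((s implies not r) or (r and Box (q implies s))):
1. not ((s implies not r) or (r and Box (q implies s))), 0
2. not (s implies not r), 0   [neg-or-rule on 1]
3. not (r and Box (q implies s)), 0   [neg-or-rule on 1]
4. s, 0   [neg-implies-rule on 2]
5. r, 0   [neg-implies-rule on 2]
6. not Box (q implies s), 0   [neg-and-rule on 3 (branches; this branch)]
7. not (q implies s), 1   [neg-Box-rule on 6: fresh world 1, 0R1]
8. q, 1   [neg-implies-rule on 7]
9. not s, 1   [neg-implies-rule on 7]
Accessibility: 0R0, 0R1, 1R0, 1R1
The negation has an open branch (countermodel exists).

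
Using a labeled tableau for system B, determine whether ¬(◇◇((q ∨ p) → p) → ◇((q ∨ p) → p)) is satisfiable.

Satisfiable

1. ¬(◇◇((q ∨ p) → p) → ◇((q ∨ p) → p)), w0
2. ◇◇((q ∨ p) → p), w0
3. ¬◇((q ∨ p) → p), w0
4. ¬((q ∨ p) → p), w0
5. q ∨ p, w0
6. ¬p, w0
7. q, w0
8. ◇((q ∨ p) → p), w1
9. ¬((q ∨ p) → p), w1
10. q ∨ p, w1
11. ¬p, w1
12. q, w1
13. (q ∨ p) → p, w2
14. p, w2
Accessibility: w0Rw0, w0Rw1, w1Rw0, w1Rw1, w1Rw2, w2Rw1, w2Rw2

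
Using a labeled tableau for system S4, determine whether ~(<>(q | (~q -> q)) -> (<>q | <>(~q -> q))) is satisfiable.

1. ~(<>(q | (~q -> q)) -> (<>q | <>(~q -> q))), 0
2. <>(q | (~q -> q)), 0
3. ~(<>q | <>(~q -> q)), 0
4. ~<>q, 0
5. ~<>(~q -> q), 0
6. ~q, 0
7. ~(~q -> q), 0
8. q | (~q -> q), 1
9. ~q, 1
10. ~(~q -> q), 1
11. ~q -> q, 1
12. q, 1
Accessibility: 0R0, 0R1, 1R1
Branch closes: q and ~q both at 1.
Every branch closes; the branch above is one of them.

Unsatisfiable (every branch closes)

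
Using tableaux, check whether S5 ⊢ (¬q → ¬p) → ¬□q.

Tableau for the negation ¬((¬q → ¬p) → ¬□q):
1. ¬((¬q → ¬p) → ¬□q), u
2. ¬q → ¬p, u
3. □q, u
4. q, u
5. ¬p, u
Accessibility: uRu
The negation has an open branch (countermodel exists).

Not valid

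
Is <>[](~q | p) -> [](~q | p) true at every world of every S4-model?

No, not valid

Tableau for the negation ~(<>[](~q | p) -> [](~q | p)):
1. ~(<>[](~q | p) -> [](~q | p)), u
2. <>[](~q | p), u
3. ~[](~q | p), u
4. [](~q | p), v
5. ~q | p, v
6. p, v
7. ~(~q | p), w
8. q, w
9. ~p, w
Accessibility: uRu, uRv, uRw, vRv, wRw
The negation has an open branch (countermodel exists).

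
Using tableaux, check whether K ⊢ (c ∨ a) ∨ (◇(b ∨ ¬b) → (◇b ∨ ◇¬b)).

Tableau for the negation ¬((c ∨ a) ∨ (◇(b ∨ ¬b) → (◇b ∨ ◇¬b))):
1. ¬((c ∨ a) ∨ (◇(b ∨ ¬b) → (◇b ∨ ◇¬b))), 0
2. ¬(c ∨ a), 0   [¬∨-rule on 1]
3. ¬(◇(b ∨ ¬b) → (◇b ∨ ◇¬b)), 0   [¬∨-rule on 1]
4. ¬c, 0   [¬∨-rule on 2]
5. ¬a, 0   [¬∨-rule on 2]
6. ◇(b ∨ ¬b), 0   [¬→-rule on 3]
7. ¬(◇b ∨ ◇¬b), 0   [¬→-rule on 3]
8. ¬◇b, 0   [¬∨-rule on 7]
9. ¬◇¬b, 0   [¬∨-rule on 7]
10. b ∨ ¬b, 1   [◇-rule on 6: fresh world 1, 0R1]
11. ¬b, 1   [¬◇-rule on 8 via 0R1]
12. b, 1   [¬◇-rule on 9 via 0R1]
Accessibility: 0R1
Branch closes: b and ¬b both at 1.
All branches of the negation close; one closing branch shown above.

Valid in K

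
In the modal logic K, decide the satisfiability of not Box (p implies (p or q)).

No, unsatisfiable

1. not Box (p implies (p or q)), u
2. not (p implies (p or q)), v
3. p, v
4. not (p or q), v
5. not p, v
6. not q, v
Accessibility: uRv
Branch closes: p and not p both at v.
All branches of the tableau close; one closing branch shown above.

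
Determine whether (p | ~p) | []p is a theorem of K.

Valid

Tableau for the negation ~((p | ~p) | []p):
1. ~((p | ~p) | []p), 0
2. ~(p | ~p), 0   [~|-rule on 1]
3. ~[]p, 0   [~|-rule on 1]
4. ~p, 0   [~|-rule on 2]
5. p, 0   [~|-rule on 2]
Branch closes: p and ~p both at 0.
All branches of the negation close; one closing branch shown above.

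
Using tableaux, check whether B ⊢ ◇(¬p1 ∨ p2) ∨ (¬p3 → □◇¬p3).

Yes, valid

Tableau for the negation ¬(◇(¬p1 ∨ p2) ∨ (¬p3 → □◇¬p3)):
1. ¬(◇(¬p1 ∨ p2) ∨ (¬p3 → □◇¬p3)), u
2. ¬◇(¬p1 ∨ p2), u
3. ¬(¬p3 → □◇¬p3), u
4. ¬p3, u
5. ¬□◇¬p3, u
6. ¬(¬p1 ∨ p2), u
7. p1, u
8. ¬p2, u
9. ¬◇¬p3, v
10. ¬(¬p1 ∨ p2), v
11. p1, v
12. ¬p2, v
13. p3, u
Accessibility: uRu, uRv, vRu, vRv
Branch closes: p3 and ¬p3 both at u.
All branches of the negation close; one closing branch shown above.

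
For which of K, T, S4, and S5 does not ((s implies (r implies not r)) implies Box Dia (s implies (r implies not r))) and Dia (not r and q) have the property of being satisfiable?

K, T, S4

S5-tableau for the formula:
1. not ((s implies (r implies not r)) implies Box Dia (s implies (r implies not r))) and Dia (not r and q), w0
2. not ((s implies (r implies not r)) implies Box Dia (s implies (r implies not r))), w0
3. Dia (not r and q), w0
4. s implies (r implies not r), w0
5. not Box Dia (s implies (r implies not r)), w0
6. r implies not r, w0
7. not r, w0
8. not r and q, w1
9. not r, w1
10. q, w1
11. not Dia (s implies (r implies not r)), w2
12. not (s implies (r implies not r)), w0
13. s, w0
14. not (r implies not r), w0
15. r, w0
Accessibility: w0Rw0, w0Rw1, w0Rw2, w1Rw0, w1Rw1, w1Rw2, w2Rw0, w2Rw1, w2Rw2
Branch closes: r and not r both at w0.
Every branch closes (one shown): unsatisfiable in S5.
S4-tableau for the formula:
1. not ((s implies (r implies not r)) implies Box Dia (s implies (r implies not r))) and Dia (not r and q), w0
2. not ((s implies (r implies not r)) implies Box Dia (s implies (r implies not r))), w0
3. Dia (not r and q), w0
4. s implies (r implies not r), w0
5. not Box Dia (s implies (r implies not r)), w0
6. r implies not r, w0
7. not r, w0
8. not r and q, w1
9. not r, w1
10. q, w1
11. not Dia (s implies (r implies not r)), w2
12. not (s implies (r implies not r)), w2
13. s, w2
14. not (r implies not r), w2
15. r, w2
Accessibility: w0Rw0, w0Rw1, w0Rw2, w1Rw1, w2Rw2
Complete open branch: satisfiable in S4, hence also in K, T (this S4-model is also a K-model and a T-model).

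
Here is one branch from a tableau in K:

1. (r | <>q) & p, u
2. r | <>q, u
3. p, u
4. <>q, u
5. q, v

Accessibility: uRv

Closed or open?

No, open

No world carries both an atom and its negation.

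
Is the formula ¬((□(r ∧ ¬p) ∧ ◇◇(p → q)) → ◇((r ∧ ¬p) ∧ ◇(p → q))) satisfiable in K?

1. ¬((□(r ∧ ¬p) ∧ ◇◇(p → q)) → ◇((r ∧ ¬p) ∧ ◇(p → q))), w0
2. □(r ∧ ¬p) ∧ ◇◇(p → q), w0
3. ¬◇((r ∧ ¬p) ∧ ◇(p → q)), w0
4. □(r ∧ ¬p), w0
5. ◇◇(p → q), w0
6. ◇(p → q), w1
7. ¬((r ∧ ¬p) ∧ ◇(p → q)), w1
8. r ∧ ¬p, w1
9. r, w1
10. ¬p, w1
11. ¬◇(p → q), w1
12. p → q, w2
13. ¬(p → q), w2
14. p, w2
15. ¬q, w2
16. q, w2
Accessibility: w0Rw1, w1Rw2
Branch closes: q and ¬q both at w2.
Every branch closes; the branch above is one of them.

Unsatisfiable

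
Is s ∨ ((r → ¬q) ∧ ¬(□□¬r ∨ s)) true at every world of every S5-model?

Tableau for the negation ¬(s ∨ ((r → ¬q) ∧ ¬(□□¬r ∨ s))):
1. ¬(s ∨ ((r → ¬q) ∧ ¬(□□¬r ∨ s))), u
2. ¬s, u
3. ¬((r → ¬q) ∧ ¬(□□¬r ∨ s)), u
4. □□¬r ∨ s, u
5. □□¬r, u
6. □¬r, u
7. ¬r, u
Accessibility: uRu
The negation has an open branch (countermodel exists).

Not valid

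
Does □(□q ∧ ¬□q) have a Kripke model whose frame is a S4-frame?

Unsatisfiable (every branch closes)

1. □(□q ∧ ¬□q), w0
2. □q ∧ ¬□q, w0   [□-rule on 1 via w0Rw0]
3. □q, w0   [∧-rule on 2]
4. ¬□q, w0   [∧-rule on 2]
5. q, w0   [□-rule on 3 via w0Rw0]
6. ¬q, w1   [¬□-rule on 4: fresh world w1, w0Rw1]
7. □q ∧ ¬□q, w1   [□-rule on 1 via w0Rw1]
8. □q, w1   [∧-rule on 7]
9. ¬□q, w1   [∧-rule on 7]
10. q, w1   [□-rule on 3 via w0Rw1]
Accessibility: w0Rw0, w0Rw1, w1Rw1
Branch closes: q and ¬q both at w1.
All branches of the tableau close; one closing branch shown above.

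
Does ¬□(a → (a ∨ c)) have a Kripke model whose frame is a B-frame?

Unsatisfiable

1. ¬□(a → (a ∨ c)), w0
2. ¬(a → (a ∨ c)), w1
3. a, w1
4. ¬(a ∨ c), w1
5. ¬a, w1
6. ¬c, w1
Accessibility: w0Rw0, w0Rw1, w1Rw0, w1Rw1
Branch closes: a and ¬a both at w1.
Every branch closes; the branch above is one of them.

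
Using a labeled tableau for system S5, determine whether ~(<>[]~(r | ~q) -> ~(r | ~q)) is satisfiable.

Unsatisfiable (every branch closes)

1. ~(<>[]~(r | ~q) -> ~(r | ~q)), u
2. <>[]~(r | ~q), u
3. r | ~q, u
4. ~q, u
5. []~(r | ~q), v
6. ~(r | ~q), u
7. ~r, u
8. q, u
Accessibility: uRu, uRv, vRu, vRv
Branch closes: q and ~q both at u.
(One branch shown.) All branches close.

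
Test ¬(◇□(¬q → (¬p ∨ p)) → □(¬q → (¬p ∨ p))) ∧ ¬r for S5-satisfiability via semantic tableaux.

1. ¬(◇□(¬q → (¬p ∨ p)) → □(¬q → (¬p ∨ p))) ∧ ¬r, 0
2. ¬(◇□(¬q → (¬p ∨ p)) → □(¬q → (¬p ∨ p))), 0
3. ¬r, 0
4. ◇□(¬q → (¬p ∨ p)), 0
5. ¬□(¬q → (¬p ∨ p)), 0
6. □(¬q → (¬p ∨ p)), 1
7. ¬q → (¬p ∨ p), 0
8. ¬q → (¬p ∨ p), 1
9. ¬p ∨ p, 0
10. ¬p ∨ p, 1
11. p, 0
12. p, 1
13. ¬(¬q → (¬p ∨ p)), 2
14. ¬q, 2
15. ¬(¬p ∨ p), 2
16. p, 2
17. ¬p, 2
Accessibility: 0R0, 0R1, 0R2, 1R0, 1R1, 1R2, 2R0, 2R1, 2R2
Branch closes: p and ¬p both at 2.
(One branch shown.) All branches close.

Unsatisfiable (every branch closes)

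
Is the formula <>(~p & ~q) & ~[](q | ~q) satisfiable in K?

1. <>(~p & ~q) & ~[](q | ~q), 0
2. <>(~p & ~q), 0
3. ~[](q | ~q), 0
4. ~p & ~q, 1
5. ~p, 1
6. ~q, 1
7. ~(q | ~q), 2
8. ~q, 2
9. q, 2
Accessibility: 0R1, 0R2
Branch closes: q and ~q both at 2.
(One branch shown.) All branches close.

Unsatisfiable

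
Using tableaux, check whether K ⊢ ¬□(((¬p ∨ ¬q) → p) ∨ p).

Not valid

Tableau for the negation □(((¬p ∨ ¬q) → p) ∨ p):
1. □(((¬p ∨ ¬q) → p) ∨ p), w0
The negation has an open branch (countermodel exists).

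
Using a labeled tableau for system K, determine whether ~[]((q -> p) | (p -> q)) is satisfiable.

1. ~[]((q -> p) | (p -> q)), w0
2. ~((q -> p) | (p -> q)), w1
3. ~(q -> p), w1
4. ~(p -> q), w1
5. q, w1
6. ~p, w1
7. p, w1
8. ~q, w1
Accessibility: w0Rw1
Branch closes: p and ~p both at w1.
(One branch shown.) All branches close.

Unsatisfiable (every branch closes)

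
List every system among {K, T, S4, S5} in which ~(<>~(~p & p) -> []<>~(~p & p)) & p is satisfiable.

K

T-tableau for the formula:
1. ~(<>~(~p & p) -> []<>~(~p & p)) & p, 0
2. ~(<>~(~p & p) -> []<>~(~p & p)), 0   [&-rule on 1]
3. p, 0   [&-rule on 1]
4. <>~(~p & p), 0   [~->-rule on 2]
5. ~[]<>~(~p & p), 0   [~->-rule on 2]
6. ~(~p & p), 1   [<>-rule on 4: fresh world 1, 0R1]
7. ~p, 1   [~&-rule on 6 (branches; this branch)]
8. ~<>~(~p & p), 2   [~[]-rule on 5: fresh world 2, 0R2]
9. ~p & p, 2   [~<>-rule on 8 via 2R2]
10. ~p, 2   [&-rule on 9]
11. p, 2   [&-rule on 9]
Accessibility: 0R0, 0R1, 0R2, 1R1, 2R2
Branch closes: p and ~p both at 2.
Every branch closes (one shown): unsatisfiable in T, hence also in S4, S5 (every S4/S5-frame is a T-frame).
K-tableau for the formula:
1. ~(<>~(~p & p) -> []<>~(~p & p)) & p, 0
2. ~(<>~(~p & p) -> []<>~(~p & p)), 0   [&-rule on 1]
3. p, 0   [&-rule on 1]
4. <>~(~p & p), 0   [~->-rule on 2]
5. ~[]<>~(~p & p), 0   [~->-rule on 2]
6. ~(~p & p), 1   [<>-rule on 4: fresh world 1, 0R1]
7. ~p, 1   [~&-rule on 6 (branches; this branch)]
8. ~<>~(~p & p), 2   [~[]-rule on 5: fresh world 2, 0R2]
Accessibility: 0R1, 0R2
Complete open branch: satisfiable in K.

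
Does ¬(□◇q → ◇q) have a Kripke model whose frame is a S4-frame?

Unsatisfiable

1. ¬(□◇q → ◇q), 0
2. □◇q, 0
3. ¬◇q, 0
4. ◇q, 0
5. ¬q, 0
6. q, 1
7. ◇q, 1
8. ¬q, 1
Accessibility: 0R0, 0R1, 1R1
Branch closes: q and ¬q both at 1.
All branches of the tableau close; one closing branch shown above.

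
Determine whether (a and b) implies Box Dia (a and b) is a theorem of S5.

Tableau for the negation not ((a and b) implies Box Dia (a and b)):
1. not ((a and b) implies Box Dia (a and b)), u
2. a and b, u
3. not Box Dia (a and b), u
4. a, u
5. b, u
6. not Dia (a and b), v
7. not (a and b), u
8. not (a and b), v
9. not b, u
Accessibility: uRu, uRv, vRu, vRv
Branch closes: b and not b both at u.
All branches of the negation close; one closing branch shown above.

Valid in S5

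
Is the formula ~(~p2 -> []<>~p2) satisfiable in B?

Unsatisfiable

1. ~(~p2 -> []<>~p2), u
2. ~p2, u
3. ~[]<>~p2, u
4. ~<>~p2, v
5. p2, u
Accessibility: uRu, uRv, vRu, vRv
Branch closes: p2 and ~p2 both at u.
Every branch closes; the branch above is one of them.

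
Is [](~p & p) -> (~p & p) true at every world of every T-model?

Tableau for the negation ~([](~p & p) -> (~p & p)):
1. ~([](~p & p) -> (~p & p)), u
2. [](~p & p), u
3. ~(~p & p), u
4. ~p & p, u
5. ~p, u
6. p, u
Accessibility: uRu
Branch closes: p and ~p both at u.
All branches of the negation close; one closing branch shown above.

Valid in T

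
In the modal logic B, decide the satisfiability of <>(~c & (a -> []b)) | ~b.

1. <>(~c & (a -> []b)) | ~b, 0
2. ~b, 0
Accessibility: 0R0

Satisfiable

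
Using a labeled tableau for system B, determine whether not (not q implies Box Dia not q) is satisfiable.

1. not (not q implies Box Dia not q), u
2. not q, u
3. not Box Dia not q, u
4. not Dia not q, v
5. q, u
Accessibility: uRu, uRv, vRu, vRv
Branch closes: q and not q both at u.
All branches of the tableau close; one closing branch shown above.

No, unsatisfiable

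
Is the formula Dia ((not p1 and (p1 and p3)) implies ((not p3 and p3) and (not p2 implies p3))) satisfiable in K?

1. Dia ((not p1 and (p1 and p3)) implies ((not p3 and p3) and (not p2 implies p3))), w0
2. (not p1 and (p1 and p3)) implies ((not p3 and p3) and (not p2 implies p3)), w1
3. not (not p1 and (p1 and p3)), w1
4. not (p1 and p3), w1
5. not p3, w1
Accessibility: w0Rw1

Satisfiable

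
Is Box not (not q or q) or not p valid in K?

No, not valid

Tableau for the negation not (Box not (not q or q) or not p):
1. not (Box not (not q or q) or not p), u
2. not Box not (not q or q), u   [neg-or-rule on 1]
3. p, u   [neg-or-rule on 1]
4. not q or q, v   [neg-Box-rule on 2: fresh world v, uRv]
5. q, v   [or-rule on 4 (branches; this branch)]
Accessibility: uRv
The negation has an open branch (countermodel exists).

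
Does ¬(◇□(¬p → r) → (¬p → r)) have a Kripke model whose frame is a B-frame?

1. ¬(◇□(¬p → r) → (¬p → r)), w0
2. ◇□(¬p → r), w0
3. ¬(¬p → r), w0
4. ¬p, w0
5. ¬r, w0
6. □(¬p → r), w1
7. ¬p → r, w0
8. ¬p → r, w1
9. r, w0
Accessibility: w0Rw0, w0Rw1, w1Rw0, w1Rw1
Branch closes: r and ¬r both at w0.
All branches of the tableau close; one closing branch shown above.

Unsatisfiable (every branch closes)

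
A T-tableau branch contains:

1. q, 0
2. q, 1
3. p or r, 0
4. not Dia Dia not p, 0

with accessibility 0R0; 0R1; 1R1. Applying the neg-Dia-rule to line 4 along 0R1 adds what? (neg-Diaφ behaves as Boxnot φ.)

not Dia not p, 1

neg-Diaφ behaves as Boxnot φ: propagate the negated body to each accessible world.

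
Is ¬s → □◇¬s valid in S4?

Invalid (countermodel exists)

Tableau for the negation ¬(¬s → □◇¬s):
1. ¬(¬s → □◇¬s), w0
2. ¬s, w0
3. ¬□◇¬s, w0
4. ¬◇¬s, w1
5. s, w1
Accessibility: w0Rw0, w0Rw1, w1Rw1
The negation has an open branch (countermodel exists).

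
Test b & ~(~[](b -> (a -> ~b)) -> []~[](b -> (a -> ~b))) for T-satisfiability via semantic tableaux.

1. b & ~(~[](b -> (a -> ~b)) -> []~[](b -> (a -> ~b))), w0
2. b, w0
3. ~(~[](b -> (a -> ~b)) -> []~[](b -> (a -> ~b))), w0
4. ~[](b -> (a -> ~b)), w0
5. ~[]~[](b -> (a -> ~b)), w0
6. ~(b -> (a -> ~b)), w1
7. b, w1
8. ~(a -> ~b), w1
9. a, w1
10. [](b -> (a -> ~b)), w2
11. b -> (a -> ~b), w2
12. a -> ~b, w2
13. ~b, w2
Accessibility: w0Rw0, w0Rw1, w0Rw2, w1Rw1, w2Rw2

Satisfiable (open branch found)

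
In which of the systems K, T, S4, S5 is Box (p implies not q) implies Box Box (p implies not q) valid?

S4, S5

S4-tableau for the negation not (Box (p implies not q) implies Box Box (p implies not q)):
1. not (Box (p implies not q) implies Box Box (p implies not q)), 0
2. Box (p implies not q), 0
3. not Box Box (p implies not q), 0
4. p implies not q, 0
5. not q, 0
6. not Box (p implies not q), 1
7. p implies not q, 1
8. not q, 1
9. not (p implies not q), 2
10. p, 2
11. q, 2
12. p implies not q, 2
13. not q, 2
Accessibility: 0R0, 0R1, 0R2, 1R1, 1R2, 2R2
Branch closes: q and not q both at 2.
Every branch closes (one shown): valid in S4, hence also in S5 (every theorem of S4 is a theorem of S5).
T-tableau for the negation not (Box (p implies not q) implies Box Box (p implies not q)):
1. not (Box (p implies not q) implies Box Box (p implies not q)), 0
2. Box (p implies not q), 0
3. not Box Box (p implies not q), 0
4. p implies not q, 0
5. not q, 0
6. not Box (p implies not q), 1
7. p implies not q, 1
8. not q, 1
9. not (p implies not q), 2
10. p, 2
11. q, 2
Accessibility: 0R0, 0R1, 1R1, 1R2, 2R2
Complete open branch: countermodel on a T-frame, so not valid in T, nor in K (the same frame is also a K-frame).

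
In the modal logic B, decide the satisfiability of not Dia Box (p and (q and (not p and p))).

1. not Dia Box (p and (q and (not p and p))), 0
2. not Box (p and (q and (not p and p))), 0
3. not (p and (q and (not p and p))), 1
4. not Box (p and (q and (not p and p))), 1
5. not (q and (not p and p)), 1
6. not (not p and p), 1
7. not p, 1
8. not (p and (q and (not p and p))), 2
9. not (q and (not p and p)), 2
10. not (not p and p), 2
11. not p, 2
Accessibility: 0R0, 0R1, 1R0, 1R1, 1R2, 2R1, 2R2

Satisfiable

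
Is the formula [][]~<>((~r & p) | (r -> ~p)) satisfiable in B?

Satisfiable

1. [][]~<>((~r & p) | (r -> ~p)), 0
2. []~<>((~r & p) | (r -> ~p)), 0
3. ~<>((~r & p) | (r -> ~p)), 0
4. ~((~r & p) | (r -> ~p)), 0
5. ~(~r & p), 0
6. ~(r -> ~p), 0
7. r, 0
8. p, 0
Accessibility: 0R0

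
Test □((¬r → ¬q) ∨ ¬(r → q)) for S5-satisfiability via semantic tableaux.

Satisfiable (open branch found)

1. □((¬r → ¬q) ∨ ¬(r → q)), 0
2. (¬r → ¬q) ∨ ¬(r → q), 0
3. ¬(r → q), 0
4. r, 0
5. ¬q, 0
Accessibility: 0R0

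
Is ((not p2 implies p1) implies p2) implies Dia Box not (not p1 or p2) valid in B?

Tableau for the negation not (((not p2 implies p1) implies p2) implies Dia Box not (not p1 or p2)):
1. not (((not p2 implies p1) implies p2) implies Dia Box not (not p1 or p2)), w0
2. (not p2 implies p1) implies p2, w0   [neg-implies-rule on 1]
3. not Dia Box not (not p1 or p2), w0   [neg-implies-rule on 1]
4. not Box not (not p1 or p2), w0   [neg-Dia-rule on 3 via w0Rw0]
5. p2, w0   [implies-rule on 2 (branches; this branch)]
6. not p1 or p2, w1   [neg-Box-rule on 4: fresh world w1, w0Rw1]
7. not Box not (not p1 or p2), w1   [neg-Dia-rule on 3 via w0Rw1]
8. p2, w1   [or-rule on 6 (branches; this branch)]
9. not p1 or p2, w2   [neg-Box-rule on 7: fresh world w2, w1Rw2]
10. p2, w2   [or-rule on 9 (branches; this branch)]
Accessibility: w0Rw0, w0Rw1, w1Rw0, w1Rw1, w1Rw2, w2Rw1, w2Rw2
The negation has an open branch (countermodel exists).

Invalid (countermodel exists)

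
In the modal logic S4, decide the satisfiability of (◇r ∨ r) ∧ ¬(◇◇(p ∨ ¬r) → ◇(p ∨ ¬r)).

Unsatisfiable (every branch closes)

1. (◇r ∨ r) ∧ ¬(◇◇(p ∨ ¬r) → ◇(p ∨ ¬r)), u
2. ◇r ∨ r, u
3. ¬(◇◇(p ∨ ¬r) → ◇(p ∨ ¬r)), u
4. ◇◇(p ∨ ¬r), u
5. ¬◇(p ∨ ¬r), u
6. ¬(p ∨ ¬r), u
7. ¬p, u
8. r, u
9. ◇r, u
10. ◇(p ∨ ¬r), v
11. ¬(p ∨ ¬r), v
12. ¬p, v
13. r, v
14. r, w
15. ¬(p ∨ ¬r), w
16. ¬p, w
17. p ∨ ¬r, x
18. ¬(p ∨ ¬r), x
19. ¬p, x
20. r, x
21. ¬r, x
Accessibility: uRu, uRv, uRw, uRx, vRv, vRx, wRw, xRx
Branch closes: r and ¬r both at x.
(One branch shown.) All branches close.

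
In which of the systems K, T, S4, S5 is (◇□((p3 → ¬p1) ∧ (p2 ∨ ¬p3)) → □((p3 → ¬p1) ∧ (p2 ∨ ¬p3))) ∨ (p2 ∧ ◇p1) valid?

S4-tableau for the negation ¬((◇□((p3 → ¬p1) ∧ (p2 ∨ ¬p3)) → □((p3 → ¬p1) ∧ (p2 ∨ ¬p3))) ∨ (p2 ∧ ◇p1)):
1. ¬((◇□((p3 → ¬p1) ∧ (p2 ∨ ¬p3)) → □((p3 → ¬p1) ∧ (p2 ∨ ¬p3))) ∨ (p2 ∧ ◇p1)), w0
2. ¬(◇□((p3 → ¬p1) ∧ (p2 ∨ ¬p3)) → □((p3 → ¬p1) ∧ (p2 ∨ ¬p3))), w0
3. ¬(p2 ∧ ◇p1), w0
4. ◇□((p3 → ¬p1) ∧ (p2 ∨ ¬p3)), w0
5. ¬□((p3 → ¬p1) ∧ (p2 ∨ ¬p3)), w0
6. ¬◇p1, w0
7. ¬p1, w0
8. □((p3 → ¬p1) ∧ (p2 ∨ ¬p3)), w1
9. ¬p1, w1
10. (p3 → ¬p1) ∧ (p2 ∨ ¬p3), w1
11. p3 → ¬p1, w1
12. p2 ∨ ¬p3, w1
13. ¬p3, w1
14. ¬((p3 → ¬p1) ∧ (p2 ∨ ¬p3)), w2
15. ¬p1, w2
16. ¬(p2 ∨ ¬p3), w2
17. ¬p2, w2
18. p3, w2
Accessibility: w0Rw0, w0Rw1, w0Rw2, w1Rw1, w2Rw2
Complete open branch: countermodel on an S4-frame, so not valid in S4, nor in K, T (the same frame is also a K-frame and a T-frame).
S5-tableau for the negation ¬((◇□((p3 → ¬p1) ∧ (p2 ∨ ¬p3)) → □((p3 → ¬p1) ∧ (p2 ∨ ¬p3))) ∨ (p2 ∧ ◇p1)):
1. ¬((◇□((p3 → ¬p1) ∧ (p2 ∨ ¬p3)) → □((p3 → ¬p1) ∧ (p2 ∨ ¬p3))) ∨ (p2 ∧ ◇p1)), w0
2. ¬(◇□((p3 → ¬p1) ∧ (p2 ∨ ¬p3)) → □((p3 → ¬p1) ∧ (p2 ∨ ¬p3))), w0
3. ¬(p2 ∧ ◇p1), w0
4. ◇□((p3 → ¬p1) ∧ (p2 ∨ ¬p3)), w0
5. ¬□((p3 → ¬p1) ∧ (p2 ∨ ¬p3)), w0
6. ¬◇p1, w0
7. ¬p1, w0
8. □((p3 → ¬p1) ∧ (p2 ∨ ¬p3)), w1
9. ¬p1, w1
10. (p3 → ¬p1) ∧ (p2 ∨ ¬p3), w0
11. p3 → ¬p1, w0
12. p2 ∨ ¬p3, w0
13. (p3 → ¬p1) ∧ (p2 ∨ ¬p3), w1
14. p3 → ¬p1, w1
15. p2 ∨ ¬p3, w1
16. ¬p3, w0
17. ¬p3, w1
18. ¬((p3 → ¬p1) ∧ (p2 ∨ ¬p3)), w2
19. ¬p1, w2
20. (p3 → ¬p1) ∧ (p2 ∨ ¬p3), w2
21. p3 → ¬p1, w2
22. p2 ∨ ¬p3, w2
23. ¬(p2 ∨ ¬p3), w2
24. ¬p2, w2
25. p3, w2
26. ¬p3, w2
Accessibility: w0Rw0, w0Rw1, w0Rw2, w1Rw0, w1Rw1, w1Rw2, w2Rw0, w2Rw1, w2Rw2
Branch closes: p3 and ¬p3 both at w2.
Every branch closes (one shown): valid in S5.

S5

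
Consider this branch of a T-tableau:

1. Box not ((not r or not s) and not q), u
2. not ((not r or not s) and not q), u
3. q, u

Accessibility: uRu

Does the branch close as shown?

No, open

No world carries both an atom and its negation.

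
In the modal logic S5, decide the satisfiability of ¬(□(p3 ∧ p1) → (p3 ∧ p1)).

Unsatisfiable

1. ¬(□(p3 ∧ p1) → (p3 ∧ p1)), w0
2. □(p3 ∧ p1), w0   [¬→-rule on 1]
3. ¬(p3 ∧ p1), w0   [¬→-rule on 1]
4. p3 ∧ p1, w0   [□-rule on 2 via w0Rw0]
5. p3, w0   [∧-rule on 4]
6. p1, w0   [∧-rule on 4]
7. ¬p1, w0   [¬∧-rule on 3 (branches; this branch)]
Accessibility: w0Rw0
Branch closes: p1 and ¬p1 both at w0.
(One branch shown.) All branches close.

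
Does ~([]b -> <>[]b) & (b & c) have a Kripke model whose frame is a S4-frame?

No, unsatisfiable

1. ~([]b -> <>[]b) & (b & c), u
2. ~([]b -> <>[]b), u   [&-rule on 1]
3. b & c, u   [&-rule on 1]
4. []b, u   [~->-rule on 2]
5. ~<>[]b, u   [~->-rule on 2]
6. b, u   [&-rule on 3]
7. c, u   [&-rule on 3]
8. ~[]b, u   [~<>-rule on 5 via uRu]
9. ~b, v   [~[]-rule on 8: fresh world v, uRv]
10. b, v   [[]-rule on 4 via uRv]
Accessibility: uRu, uRv, vRv
Branch closes: b and ~b both at v.
(One branch shown.) All branches close.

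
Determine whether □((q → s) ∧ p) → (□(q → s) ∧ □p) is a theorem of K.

Tableau for the negation ¬(□((q → s) ∧ p) → (□(q → s) ∧ □p)):
1. ¬(□((q → s) ∧ p) → (□(q → s) ∧ □p)), 0
2. □((q → s) ∧ p), 0
3. ¬(□(q → s) ∧ □p), 0
4. ¬□(q → s), 0
5. ¬(q → s), 1
6. q, 1
7. ¬s, 1
8. (q → s) ∧ p, 1
9. q → s, 1
10. p, 1
11. s, 1
Accessibility: 0R1
Branch closes: s and ¬s both at 1.
All branches of the negation close; one closing branch shown above.

Valid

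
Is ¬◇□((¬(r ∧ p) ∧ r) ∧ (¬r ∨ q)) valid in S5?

Tableau for the negation ◇□((¬(r ∧ p) ∧ r) ∧ (¬r ∨ q)):
1. ◇□((¬(r ∧ p) ∧ r) ∧ (¬r ∨ q)), w0
2. □((¬(r ∧ p) ∧ r) ∧ (¬r ∨ q)), w1
3. (¬(r ∧ p) ∧ r) ∧ (¬r ∨ q), w0
4. ¬(r ∧ p) ∧ r, w0
5. ¬r ∨ q, w0
6. ¬(r ∧ p), w0
7. r, w0
8. (¬(r ∧ p) ∧ r) ∧ (¬r ∨ q), w1
9. ¬(r ∧ p) ∧ r, w1
10. ¬r ∨ q, w1
11. ¬(r ∧ p), w1
12. r, w1
13. q, w0
14. ¬p, w0
15. q, w1
16. ¬p, w1
Accessibility: w0Rw0, w0Rw1, w1Rw0, w1Rw1
The negation has an open branch (countermodel exists).

No, not valid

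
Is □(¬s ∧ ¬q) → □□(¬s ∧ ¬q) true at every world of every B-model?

Tableau for the negation ¬(□(¬s ∧ ¬q) → □□(¬s ∧ ¬q)):
1. ¬(□(¬s ∧ ¬q) → □□(¬s ∧ ¬q)), 0
2. □(¬s ∧ ¬q), 0
3. ¬□□(¬s ∧ ¬q), 0
4. ¬s ∧ ¬q, 0
5. ¬s, 0
6. ¬q, 0
7. ¬□(¬s ∧ ¬q), 1
8. ¬s ∧ ¬q, 1
9. ¬s, 1
10. ¬q, 1
11. ¬(¬s ∧ ¬q), 2
12. q, 2
Accessibility: 0R0, 0R1, 1R0, 1R1, 1R2, 2R1, 2R2
The negation has an open branch (countermodel exists).

Not valid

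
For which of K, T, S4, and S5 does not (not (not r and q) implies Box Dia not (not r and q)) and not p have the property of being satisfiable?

S5-tableau for the formula:
1. not (not (not r and q) implies Box Dia not (not r and q)) and not p, 0
2. not (not (not r and q) implies Box Dia not (not r and q)), 0
3. not p, 0
4. not (not r and q), 0
5. not Box Dia not (not r and q), 0
6. not q, 0
7. not Dia not (not r and q), 1
8. not r and q, 0
9. not r, 0
10. q, 0
Accessibility: 0R0, 0R1, 1R0, 1R1
Branch closes: q and not q both at 0.
Every branch closes (one shown): unsatisfiable in S5.
S4-tableau for the formula:
1. not (not (not r and q) implies Box Dia not (not r and q)) and not p, 0
2. not (not (not r and q) implies Box Dia not (not r and q)), 0
3. not p, 0
4. not (not r and q), 0
5. not Box Dia not (not r and q), 0
6. not q, 0
7. not Dia not (not r and q), 1
8. not r and q, 1
9. not r, 1
10. q, 1
Accessibility: 0R0, 0R1, 1R1
Complete open branch: satisfiable in S4, hence also in K, T (this S4-model is also a K-model and a T-model).

K, T, S4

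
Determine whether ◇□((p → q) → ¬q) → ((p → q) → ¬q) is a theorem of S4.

Tableau for the negation ¬(◇□((p → q) → ¬q) → ((p → q) → ¬q)):
1. ¬(◇□((p → q) → ¬q) → ((p → q) → ¬q)), 0
2. ◇□((p → q) → ¬q), 0   [¬→-rule on 1]
3. ¬((p → q) → ¬q), 0   [¬→-rule on 1]
4. p → q, 0   [¬→-rule on 3]
5. q, 0   [¬→-rule on 3]
6. □((p → q) → ¬q), 1   [◇-rule on 2: fresh world 1, 0R1]
7. (p → q) → ¬q, 1   [□-rule on 6 via 1R1]
8. ¬q, 1   [→-rule on 7 (branches; this branch)]
Accessibility: 0R0, 0R1, 1R1
The negation has an open branch (countermodel exists).

No, not valid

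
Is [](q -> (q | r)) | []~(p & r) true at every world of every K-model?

Tableau for the negation ~([](q -> (q | r)) | []~(p & r)):
1. ~([](q -> (q | r)) | []~(p & r)), u
2. ~[](q -> (q | r)), u
3. ~[]~(p & r), u
4. ~(q -> (q | r)), v
5. q, v
6. ~(q | r), v
7. ~q, v
8. ~r, v
Accessibility: uRv
Branch closes: q and ~q both at v.
All branches of the negation close; one closing branch shown above.

Valid in K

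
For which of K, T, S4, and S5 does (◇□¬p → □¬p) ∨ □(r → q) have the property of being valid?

S5

S4-tableau for the negation ¬((◇□¬p → □¬p) ∨ □(r → q)):
1. ¬((◇□¬p → □¬p) ∨ □(r → q)), u
2. ¬(◇□¬p → □¬p), u   [¬∨-rule on 1]
3. ¬□(r → q), u   [¬∨-rule on 1]
4. ◇□¬p, u   [¬→-rule on 2]
5. ¬□¬p, u   [¬→-rule on 2]
6. ¬(r → q), v   [¬□-rule on 3: fresh world v, uRv]
7. r, v   [¬→-rule on 6]
8. ¬q, v   [¬→-rule on 6]
9. □¬p, w   [◇-rule on 4: fresh world w, uRw]
10. ¬p, w   [□-rule on 9 via wRw]
11. p, x   [¬□-rule on 5: fresh world x, uRx]
Accessibility: uRu, uRv, uRw, uRx, vRv, wRw, xRx
Complete open branch: countermodel on an S4-frame, so not valid in S4, nor in K, T (the same frame is also a K-frame and a T-frame).
S5-tableau for the negation ¬((◇□¬p → □¬p) ∨ □(r → q)):
1. ¬((◇□¬p → □¬p) ∨ □(r → q)), u
2. ¬(◇□¬p → □¬p), u   [¬∨-rule on 1]
3. ¬□(r → q), u   [¬∨-rule on 1]
4. ◇□¬p, u   [¬→-rule on 2]
5. ¬□¬p, u   [¬→-rule on 2]
6. ¬(r → q), v   [¬□-rule on 3: fresh world v, uRv]
7. r, v   [¬→-rule on 6]
8. ¬q, v   [¬→-rule on 6]
9. □¬p, w   [◇-rule on 4: fresh world w, uRw]
10. ¬p, u   [□-rule on 9 via wRu]
11. ¬p, v   [□-rule on 9 via wRv]
12. ¬p, w   [□-rule on 9 via wRw]
13. p, x   [¬□-rule on 5: fresh world x, uRx]
14. ¬p, x   [□-rule on 9 via wRx]
Accessibility: uRu, uRv, uRw, uRx, vRu, vRv, vRw, vRx, wRu, wRv, wRw, wRx, xRu, xRv, xRw, xRx
Branch closes: p and ¬p both at x.
Every branch closes (one shown): valid in S5.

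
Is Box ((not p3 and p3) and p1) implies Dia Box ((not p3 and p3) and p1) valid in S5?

Tableau for the negation not (Box ((not p3 and p3) and p1) implies Dia Box ((not p3 and p3) and p1)):
1. not (Box ((not p3 and p3) and p1) implies Dia Box ((not p3 and p3) and p1)), w0
2. Box ((not p3 and p3) and p1), w0   [neg-implies-rule on 1]
3. not Dia Box ((not p3 and p3) and p1), w0   [neg-implies-rule on 1]
4. (not p3 and p3) and p1, w0   [Box-rule on 2 via w0Rw0]
5. not p3 and p3, w0   [and-rule on 4]
6. p1, w0   [and-rule on 4]
7. not p3, w0   [and-rule on 5]
8. p3, w0   [and-rule on 5]
Accessibility: w0Rw0
Branch closes: p3 and not p3 both at w0.
All branches of the negation close; one closing branch shown above.

Valid in S5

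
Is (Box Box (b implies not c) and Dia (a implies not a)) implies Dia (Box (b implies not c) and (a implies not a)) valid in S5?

Valid

Tableau for the negation not ((Box Box (b implies not c) and Dia (a implies not a)) implies Dia (Box (b implies not c) and (a implies not a))):
1. not ((Box Box (b implies not c) and Dia (a implies not a)) implies Dia (Box (b implies not c) and (a implies not a))), 0
2. Box Box (b implies not c) and Dia (a implies not a), 0
3. not Dia (Box (b implies not c) and (a implies not a)), 0
4. Box Box (b implies not c), 0
5. Dia (a implies not a), 0
6. not (Box (b implies not c) and (a implies not a)), 0
7. Box (b implies not c), 0
8. b implies not c, 0
9. not (a implies not a), 0
10. a, 0
11. not c, 0
12. a implies not a, 1
13. not (Box (b implies not c) and (a implies not a)), 1
14. Box (b implies not c), 1
15. b implies not c, 1
16. not a, 1
17. not Box (b implies not c), 1
18. not c, 1
19. not (b implies not c), 2
20. b, 2
21. c, 2
22. not (Box (b implies not c) and (a implies not a)), 2
23. Box (b implies not c), 2
24. b implies not c, 2
25. not (a implies not a), 2
26. a, 2
27. not c, 2
Accessibility: 0R0, 0R1, 0R2, 1R0, 1R1, 1R2, 2R0, 2R1, 2R2
Branch closes: c and not c both at 2.
All branches of the negation close; one closing branch shown above.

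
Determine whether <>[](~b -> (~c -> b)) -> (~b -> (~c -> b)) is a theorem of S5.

Tableau for the negation ~(<>[](~b -> (~c -> b)) -> (~b -> (~c -> b))):
1. ~(<>[](~b -> (~c -> b)) -> (~b -> (~c -> b))), w0
2. <>[](~b -> (~c -> b)), w0
3. ~(~b -> (~c -> b)), w0
4. ~b, w0
5. ~(~c -> b), w0
6. ~c, w0
7. [](~b -> (~c -> b)), w1
8. ~b -> (~c -> b), w0
9. ~b -> (~c -> b), w1
10. ~c -> b, w0
11. ~c -> b, w1
12. b, w0
Accessibility: w0Rw0, w0Rw1, w1Rw0, w1Rw1
Branch closes: b and ~b both at w0.
All branches of the negation close; one closing branch shown above.

Valid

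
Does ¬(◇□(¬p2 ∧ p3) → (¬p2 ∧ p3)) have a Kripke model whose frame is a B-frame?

1. ¬(◇□(¬p2 ∧ p3) → (¬p2 ∧ p3)), w0
2. ◇□(¬p2 ∧ p3), w0
3. ¬(¬p2 ∧ p3), w0
4. ¬p3, w0
5. □(¬p2 ∧ p3), w1
6. ¬p2 ∧ p3, w0
7. ¬p2, w0
8. p3, w0
Accessibility: w0Rw0, w0Rw1, w1Rw0, w1Rw1
Branch closes: p3 and ¬p3 both at w0.
(One branch shown.) All branches close.

Unsatisfiable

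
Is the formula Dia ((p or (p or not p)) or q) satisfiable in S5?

1. Dia ((p or (p or not p)) or q), w0
2. (p or (p or not p)) or q, w1   [Dia-rule on 1: fresh world w1, w0Rw1]
3. q, w1   [or-rule on 2 (branches; this branch)]
Accessibility: w0Rw0, w0Rw1, w1Rw0, w1Rw1

Satisfiable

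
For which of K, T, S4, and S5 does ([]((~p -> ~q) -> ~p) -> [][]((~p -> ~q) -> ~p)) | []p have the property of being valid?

S4, S5

S4-tableau for the negation ~(([]((~p -> ~q) -> ~p) -> [][]((~p -> ~q) -> ~p)) | []p):
1. ~(([]((~p -> ~q) -> ~p) -> [][]((~p -> ~q) -> ~p)) | []p), u
2. ~([]((~p -> ~q) -> ~p) -> [][]((~p -> ~q) -> ~p)), u
3. ~[]p, u
4. []((~p -> ~q) -> ~p), u
5. ~[][]((~p -> ~q) -> ~p), u
6. (~p -> ~q) -> ~p, u
7. ~(~p -> ~q), u
8. ~p, u
9. q, u
10. ~p, v
11. (~p -> ~q) -> ~p, v
12. ~(~p -> ~q), v
13. q, v
14. ~[]((~p -> ~q) -> ~p), w
15. (~p -> ~q) -> ~p, w
16. ~(~p -> ~q), w
17. ~p, w
18. q, w
19. ~((~p -> ~q) -> ~p), x
20. ~p -> ~q, x
21. p, x
22. (~p -> ~q) -> ~p, x
23. ~q, x
24. ~(~p -> ~q), x
25. ~p, x
26. q, x
Accessibility: uRu, uRv, uRw, uRx, vRv, wRw, wRx, xRx
Branch closes: p and ~p both at x.
Every branch closes (one shown): valid in S4, hence also in S5 (every theorem of S4 is a theorem of S5).
T-tableau for the negation ~(([]((~p -> ~q) -> ~p) -> [][]((~p -> ~q) -> ~p)) | []p):
1. ~(([]((~p -> ~q) -> ~p) -> [][]((~p -> ~q) -> ~p)) | []p), u
2. ~([]((~p -> ~q) -> ~p) -> [][]((~p -> ~q) -> ~p)), u
3. ~[]p, u
4. []((~p -> ~q) -> ~p), u
5. ~[][]((~p -> ~q) -> ~p), u
6. (~p -> ~q) -> ~p, u
7. ~p, u
8. ~p, v
9. (~p -> ~q) -> ~p, v
10. ~[]((~p -> ~q) -> ~p), w
11. (~p -> ~q) -> ~p, w
12. ~p, w
13. ~((~p -> ~q) -> ~p), x
14. ~p -> ~q, x
15. p, x
16. ~q, x
Accessibility: uRu, uRv, uRw, vRv, wRw, wRx, xRx
Complete open branch: countermodel on a T-frame, so not valid in T, nor in K (the same frame is also a K-frame).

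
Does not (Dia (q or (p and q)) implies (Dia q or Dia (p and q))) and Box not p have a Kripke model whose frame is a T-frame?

No, unsatisfiable

1. not (Dia (q or (p and q)) implies (Dia q or Dia (p and q))) and Box not p, w0
2. not (Dia (q or (p and q)) implies (Dia q or Dia (p and q))), w0   [and-rule on 1]
3. Box not p, w0   [and-rule on 1]
4. Dia (q or (p and q)), w0   [neg-implies-rule on 2]
5. not (Dia q or Dia (p and q)), w0   [neg-implies-rule on 2]
6. not Dia q, w0   [neg-or-rule on 5]
7. not Dia (p and q), w0   [neg-or-rule on 5]
8. not p, w0   [Box-rule on 3 via w0Rw0]
9. not q, w0   [neg-Dia-rule on 6 via w0Rw0]
10. not (p and q), w0   [neg-Dia-rule on 7 via w0Rw0]
11. q or (p and q), w1   [Dia-rule on 4: fresh world w1, w0Rw1]
12. not p, w1   [Box-rule on 3 via w0Rw1]
13. not q, w1   [neg-Dia-rule on 6 via w0Rw1]
14. not (p and q), w1   [neg-Dia-rule on 7 via w0Rw1]
15. p and q, w1   [or-rule on 11 (branches; this branch)]
16. p, w1   [and-rule on 15]
17. q, w1   [and-rule on 15]
Accessibility: w0Rw0, w0Rw1, w1Rw1
Branch closes: p and not p both at w1.
Every branch closes; the branch above is one of them.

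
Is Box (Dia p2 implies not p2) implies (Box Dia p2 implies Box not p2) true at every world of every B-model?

Valid in B

Tableau for the negation not (Box (Dia p2 implies not p2) implies (Box Dia p2 implies Box not p2)):
1. not (Box (Dia p2 implies not p2) implies (Box Dia p2 implies Box not p2)), u
2. Box (Dia p2 implies not p2), u
3. not (Box Dia p2 implies Box not p2), u
4. Box Dia p2, u
5. not Box not p2, u
6. Dia p2 implies not p2, u
7. Dia p2, u
8. not p2, u
9. p2, v
10. Dia p2 implies not p2, v
11. Dia p2, v
12. not Dia p2, v
13. not p2, v
Accessibility: uRu, uRv, vRu, vRv
Branch closes: p2 and not p2 both at v.
All branches of the negation close; one closing branch shown above.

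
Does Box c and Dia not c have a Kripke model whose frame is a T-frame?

No, unsatisfiable

1. Box c and Dia not c, 0
2. Box c, 0
3. Dia not c, 0
4. c, 0
5. not c, 1
6. c, 1
Accessibility: 0R0, 0R1, 1R1
Branch closes: c and not c both at 1.
(One branch shown.) All branches close.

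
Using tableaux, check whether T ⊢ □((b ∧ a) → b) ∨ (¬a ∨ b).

Tableau for the negation ¬(□((b ∧ a) → b) ∨ (¬a ∨ b)):
1. ¬(□((b ∧ a) → b) ∨ (¬a ∨ b)), 0
2. ¬□((b ∧ a) → b), 0   [¬∨-rule on 1]
3. ¬(¬a ∨ b), 0   [¬∨-rule on 1]
4. a, 0   [¬∨-rule on 3]
5. ¬b, 0   [¬∨-rule on 3]
6. ¬((b ∧ a) → b), 1   [¬□-rule on 2: fresh world 1, 0R1]
7. b ∧ a, 1   [¬→-rule on 6]
8. ¬b, 1   [¬→-rule on 6]
9. b, 1   [∧-rule on 7]
10. a, 1   [∧-rule on 7]
Accessibility: 0R0, 0R1, 1R1
Branch closes: b and ¬b both at 1.
All branches of the negation close; one closing branch shown above.

Valid in T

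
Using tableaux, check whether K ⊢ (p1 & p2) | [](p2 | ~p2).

Yes, valid

Tableau for the negation ~((p1 & p2) | [](p2 | ~p2)):
1. ~((p1 & p2) | [](p2 | ~p2)), 0
2. ~(p1 & p2), 0
3. ~[](p2 | ~p2), 0
4. ~p2, 0
5. ~(p2 | ~p2), 1
6. ~p2, 1
7. p2, 1
Accessibility: 0R1
Branch closes: p2 and ~p2 both at 1.
All branches of the negation close; one closing branch shown above.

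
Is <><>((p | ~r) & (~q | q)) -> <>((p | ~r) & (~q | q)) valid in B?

Not valid

Tableau for the negation ~(<><>((p | ~r) & (~q | q)) -> <>((p | ~r) & (~q | q))):
1. ~(<><>((p | ~r) & (~q | q)) -> <>((p | ~r) & (~q | q))), w0
2. <><>((p | ~r) & (~q | q)), w0
3. ~<>((p | ~r) & (~q | q)), w0
4. ~((p | ~r) & (~q | q)), w0
5. ~(p | ~r), w0
6. ~p, w0
7. r, w0
8. <>((p | ~r) & (~q | q)), w1
9. ~((p | ~r) & (~q | q)), w1
10. ~(p | ~r), w1
11. ~p, w1
12. r, w1
13. (p | ~r) & (~q | q), w2
14. p | ~r, w2
15. ~q | q, w2
16. ~r, w2
17. q, w2
Accessibility: w0Rw0, w0Rw1, w1Rw0, w1Rw1, w1Rw2, w2Rw1, w2Rw2
The negation has an open branch (countermodel exists).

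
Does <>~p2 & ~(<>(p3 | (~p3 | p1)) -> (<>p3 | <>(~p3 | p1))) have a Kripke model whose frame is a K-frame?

1. <>~p2 & ~(<>(p3 | (~p3 | p1)) -> (<>p3 | <>(~p3 | p1))), u
2. <>~p2, u
3. ~(<>(p3 | (~p3 | p1)) -> (<>p3 | <>(~p3 | p1))), u
4. <>(p3 | (~p3 | p1)), u
5. ~(<>p3 | <>(~p3 | p1)), u
6. ~<>p3, u
7. ~<>(~p3 | p1), u
8. ~p2, v
9. ~p3, v
10. ~(~p3 | p1), v
11. p3, v
12. ~p1, v
Accessibility: uRv
Branch closes: p3 and ~p3 both at v.
(One branch shown.) All branches close.

No, unsatisfiable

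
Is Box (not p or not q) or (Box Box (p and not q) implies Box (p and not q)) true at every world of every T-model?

Tableau for the negation not (Box (not p or not q) or (Box Box (p and not q) implies Box (p and not q))):
1. not (Box (not p or not q) or (Box Box (p and not q) implies Box (p and not q))), w0
2. not Box (not p or not q), w0
3. not (Box Box (p and not q) implies Box (p and not q)), w0
4. Box Box (p and not q), w0
5. not Box (p and not q), w0
6. Box (p and not q), w0
7. p and not q, w0
8. p, w0
9. not q, w0
10. not (not p or not q), w1
11. p, w1
12. q, w1
13. Box (p and not q), w1
14. p and not q, w1
15. not q, w1
Accessibility: w0Rw0, w0Rw1, w1Rw1
Branch closes: q and not q both at w1.
All branches of the negation close; one closing branch shown above.

Valid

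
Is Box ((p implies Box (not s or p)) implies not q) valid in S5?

Invalid (countermodel exists)

Tableau for the negation not Box ((p implies Box (not s or p)) implies not q):
1. not Box ((p implies Box (not s or p)) implies not q), 0
2. not ((p implies Box (not s or p)) implies not q), 1
3. p implies Box (not s or p), 1
4. q, 1
5. Box (not s or p), 1
6. not s or p, 0
7. not s or p, 1
8. p, 0
9. p, 1
Accessibility: 0R0, 0R1, 1R0, 1R1
The negation has an open branch (countermodel exists).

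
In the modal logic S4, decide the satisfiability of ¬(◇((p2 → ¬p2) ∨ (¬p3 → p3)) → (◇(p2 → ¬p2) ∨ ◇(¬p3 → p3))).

Unsatisfiable

1. ¬(◇((p2 → ¬p2) ∨ (¬p3 → p3)) → (◇(p2 → ¬p2) ∨ ◇(¬p3 → p3))), w0
2. ◇((p2 → ¬p2) ∨ (¬p3 → p3)), w0
3. ¬(◇(p2 → ¬p2) ∨ ◇(¬p3 → p3)), w0
4. ¬◇(p2 → ¬p2), w0
5. ¬◇(¬p3 → p3), w0
6. ¬(p2 → ¬p2), w0
7. p2, w0
8. ¬(¬p3 → p3), w0
9. ¬p3, w0
10. (p2 → ¬p2) ∨ (¬p3 → p3), w1
11. ¬(p2 → ¬p2), w1
12. p2, w1
13. ¬(¬p3 → p3), w1
14. ¬p3, w1
15. ¬p3 → p3, w1
16. p3, w1
Accessibility: w0Rw0, w0Rw1, w1Rw1
Branch closes: p3 and ¬p3 both at w1.
(One branch shown.) All branches close.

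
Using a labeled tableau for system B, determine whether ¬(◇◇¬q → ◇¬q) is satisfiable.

Satisfiable (open branch found)

1. ¬(◇◇¬q → ◇¬q), 0
2. ◇◇¬q, 0
3. ¬◇¬q, 0
4. q, 0
5. ◇¬q, 1
6. q, 1
7. ¬q, 2
Accessibility: 0R0, 0R1, 1R0, 1R1, 1R2, 2R1, 2R2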